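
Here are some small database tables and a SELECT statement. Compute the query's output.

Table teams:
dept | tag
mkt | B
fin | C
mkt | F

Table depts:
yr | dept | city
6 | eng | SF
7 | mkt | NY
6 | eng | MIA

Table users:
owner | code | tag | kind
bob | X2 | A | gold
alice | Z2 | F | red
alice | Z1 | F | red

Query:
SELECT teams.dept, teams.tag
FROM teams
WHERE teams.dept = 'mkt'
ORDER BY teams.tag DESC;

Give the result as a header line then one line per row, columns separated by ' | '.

After WHERE (2 rows):
teams.dept | teams.tag
mkt | B
mkt | F
After SELECT (2 rows):
teams.dept | teams.tag
mkt | B
mkt | F
After ORDER BY (2 rows):
teams.dept | teams.tag
mkt | F
mkt | B

== RESULT ==
teams.dept | teams.tag
mkt | F
mkt | B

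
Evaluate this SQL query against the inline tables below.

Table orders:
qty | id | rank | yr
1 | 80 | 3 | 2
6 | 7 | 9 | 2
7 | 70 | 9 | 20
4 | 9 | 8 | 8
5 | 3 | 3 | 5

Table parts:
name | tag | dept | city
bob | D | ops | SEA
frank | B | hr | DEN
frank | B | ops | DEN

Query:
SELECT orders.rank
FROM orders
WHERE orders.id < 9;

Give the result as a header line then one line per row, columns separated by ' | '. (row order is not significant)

== RESULT ==
orders.rank
9
3

Derivation:
After WHERE (2 rows):
orders.qty | orders.id | orders.rank | orders.yr
6 | 7 | 9 | 2
5 | 3 | 3 | 5
After SELECT (2 rows):
orders.rank
9
3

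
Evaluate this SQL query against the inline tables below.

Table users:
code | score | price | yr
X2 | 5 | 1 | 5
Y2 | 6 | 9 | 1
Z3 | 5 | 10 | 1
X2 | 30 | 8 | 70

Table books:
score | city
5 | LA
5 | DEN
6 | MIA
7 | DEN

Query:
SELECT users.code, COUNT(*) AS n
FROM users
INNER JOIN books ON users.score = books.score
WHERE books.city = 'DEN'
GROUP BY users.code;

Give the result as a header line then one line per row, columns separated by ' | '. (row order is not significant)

== RESULT ==
users.code | n
X2 | 1
Z3 | 1

Derivation:
After JOIN books (5 rows):
users.code | users.score | users.price | users.yr | books.score | books.city
X2 | 5 | 1 | 5 | 5 | LA
X2 | 5 | 1 | 5 | 5 | DEN
Y2 | 6 | 9 | 1 | 6 | MIA
Z3 | 5 | 10 | 1 | 5 | LA
Z3 | 5 | 10 | 1 | 5 | DEN
After WHERE (2 rows):
users.code | users.score | users.price | users.yr | books.score | books.city
X2 | 5 | 1 | 5 | 5 | DEN
Z3 | 5 | 10 | 1 | 5 | DEN
After GROUP BY (2 rows):
users.code | n
X2 | 1
Z3 | 1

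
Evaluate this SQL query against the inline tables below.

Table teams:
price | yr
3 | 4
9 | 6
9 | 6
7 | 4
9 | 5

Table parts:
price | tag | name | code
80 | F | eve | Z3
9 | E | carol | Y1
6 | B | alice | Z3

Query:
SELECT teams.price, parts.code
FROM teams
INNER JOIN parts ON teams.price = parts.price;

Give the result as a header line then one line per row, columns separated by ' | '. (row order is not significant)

== RESULT ==
teams.price | parts.code
9 | Y1
9 | Y1
9 | Y1

Derivation:
After JOIN parts (3 rows):
teams.price | teams.yr | parts.price | parts.tag | parts.name | parts.code
9 | 6 | 9 | E | carol | Y1
9 | 6 | 9 | E | carol | Y1
9 | 5 | 9 | E | carol | Y1
After SELECT (3 rows):
teams.price | parts.code
9 | Y1
9 | Y1
9 | Y1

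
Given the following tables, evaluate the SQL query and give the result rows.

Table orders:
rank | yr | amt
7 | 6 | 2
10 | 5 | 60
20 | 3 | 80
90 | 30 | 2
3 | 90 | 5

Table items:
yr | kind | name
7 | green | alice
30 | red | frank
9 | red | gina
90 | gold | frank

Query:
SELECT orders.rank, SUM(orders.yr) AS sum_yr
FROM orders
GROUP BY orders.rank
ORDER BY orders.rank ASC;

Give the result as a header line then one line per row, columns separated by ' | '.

After GROUP BY (5 rows):
orders.rank | sum_yr
7 | 6
10 | 5
20 | 3
90 | 30
3 | 90
After ORDER BY (5 rows):
orders.rank | sum_yr
3 | 90
7 | 6
10 | 5
20 | 3
90 | 30

== RESULT ==
orders.rank | sum_yr
3 | 90
7 | 6
10 | 5
20 | 3
90 | 30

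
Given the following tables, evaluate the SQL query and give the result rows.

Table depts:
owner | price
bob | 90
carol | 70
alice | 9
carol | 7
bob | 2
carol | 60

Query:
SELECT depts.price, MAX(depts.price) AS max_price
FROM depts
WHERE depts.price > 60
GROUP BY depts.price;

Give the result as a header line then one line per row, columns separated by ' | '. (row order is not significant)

After WHERE (2 rows):
depts.owner | depts.price
bob | 90
carol | 70
After GROUP BY (2 rows):
depts.price | max_price
90 | 90
70 | 70

== RESULT ==
depts.price | max_price
90 | 90
70 | 70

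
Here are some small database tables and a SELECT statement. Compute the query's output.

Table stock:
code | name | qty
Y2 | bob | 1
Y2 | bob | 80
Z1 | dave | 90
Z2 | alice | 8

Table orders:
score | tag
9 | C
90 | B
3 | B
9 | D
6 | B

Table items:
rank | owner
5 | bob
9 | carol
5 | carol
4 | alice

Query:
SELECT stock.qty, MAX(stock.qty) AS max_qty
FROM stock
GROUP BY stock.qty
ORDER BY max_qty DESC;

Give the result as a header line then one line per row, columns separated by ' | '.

After GROUP BY (4 rows):
stock.qty | max_qty
1 | 1
80 | 80
90 | 90
8 | 8
After ORDER BY (4 rows):
stock.qty | max_qty
90 | 90
80 | 80
8 | 8
1 | 1

== RESULT ==
stock.qty | max_qty
90 | 90
80 | 80
8 | 8
1 | 1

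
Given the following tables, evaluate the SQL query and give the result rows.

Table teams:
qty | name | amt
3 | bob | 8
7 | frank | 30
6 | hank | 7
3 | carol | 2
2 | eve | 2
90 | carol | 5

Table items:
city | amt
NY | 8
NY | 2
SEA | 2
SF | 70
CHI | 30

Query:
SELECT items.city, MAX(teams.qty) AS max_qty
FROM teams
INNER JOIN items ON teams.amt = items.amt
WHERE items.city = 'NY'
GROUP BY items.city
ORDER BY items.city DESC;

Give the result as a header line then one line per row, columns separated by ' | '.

== RESULT ==
items.city | max_qty
NY | 3

Derivation:
After JOIN items (6 rows):
teams.qty | teams.name | teams.amt | items.city | items.amt
3 | bob | 8 | NY | 8
7 | frank | 30 | CHI | 30
3 | carol | 2 | NY | 2
3 | carol | 2 | SEA | 2
2 | eve | 2 | NY | 2
2 | eve | 2 | SEA | 2
After WHERE (3 rows):
teams.qty | teams.name | teams.amt | items.city | items.amt
3 | bob | 8 | NY | 8
3 | carol | 2 | NY | 2
2 | eve | 2 | NY | 2
After GROUP BY (1 rows):
items.city | max_qty
NY | 3
After ORDER BY (1 rows):
items.city | max_qty
NY | 3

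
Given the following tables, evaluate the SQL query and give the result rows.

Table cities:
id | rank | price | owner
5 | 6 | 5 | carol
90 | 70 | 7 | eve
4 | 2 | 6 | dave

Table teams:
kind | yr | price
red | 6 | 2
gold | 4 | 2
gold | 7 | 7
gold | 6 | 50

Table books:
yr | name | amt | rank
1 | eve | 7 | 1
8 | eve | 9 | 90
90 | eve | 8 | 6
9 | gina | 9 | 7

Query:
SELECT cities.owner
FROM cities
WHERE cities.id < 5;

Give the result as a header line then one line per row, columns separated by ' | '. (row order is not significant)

After WHERE (1 rows):
cities.id | cities.rank | cities.price | cities.owner
4 | 2 | 6 | dave
After SELECT (1 rows):
cities.owner
dave

== RESULT ==
cities.owner
dave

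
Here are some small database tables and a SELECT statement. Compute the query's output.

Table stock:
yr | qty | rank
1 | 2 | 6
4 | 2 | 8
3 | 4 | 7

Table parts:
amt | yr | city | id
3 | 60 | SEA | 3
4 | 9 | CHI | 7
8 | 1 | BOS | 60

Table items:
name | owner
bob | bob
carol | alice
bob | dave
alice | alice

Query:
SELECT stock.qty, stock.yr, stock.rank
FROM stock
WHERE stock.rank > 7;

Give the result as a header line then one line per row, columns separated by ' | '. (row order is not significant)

After WHERE (1 rows):
stock.yr | stock.qty | stock.rank
4 | 2 | 8
After SELECT (1 rows):
stock.qty | stock.yr | stock.rank
2 | 4 | 8

== RESULT ==
stock.qty | stock.yr | stock.rank
2 | 4 | 8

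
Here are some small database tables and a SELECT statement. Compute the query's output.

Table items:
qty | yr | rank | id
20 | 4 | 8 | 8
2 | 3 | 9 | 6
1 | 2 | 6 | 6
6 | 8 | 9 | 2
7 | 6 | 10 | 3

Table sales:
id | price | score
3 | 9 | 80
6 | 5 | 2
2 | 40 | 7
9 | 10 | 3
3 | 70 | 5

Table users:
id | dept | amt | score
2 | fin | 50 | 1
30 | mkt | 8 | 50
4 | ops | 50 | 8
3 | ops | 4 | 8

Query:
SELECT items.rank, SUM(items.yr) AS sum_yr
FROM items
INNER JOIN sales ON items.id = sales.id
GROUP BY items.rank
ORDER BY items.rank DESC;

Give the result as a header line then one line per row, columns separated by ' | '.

== RESULT ==
items.rank | sum_yr
10 | 12
9 | 11
6 | 2

Derivation:
After JOIN sales (5 rows):
items.qty | items.yr | items.rank | items.id | sales.id | sales.price | sales.score
2 | 3 | 9 | 6 | 6 | 5 | 2
1 | 2 | 6 | 6 | 6 | 5 | 2
6 | 8 | 9 | 2 | 2 | 40 | 7
7 | 6 | 10 | 3 | 3 | 9 | 80
7 | 6 | 10 | 3 | 3 | 70 | 5
After GROUP BY (3 rows):
items.rank | sum_yr
9 | 11
6 | 2
10 | 12
After ORDER BY (3 rows):
items.rank | sum_yr
10 | 12
9 | 11
6 | 2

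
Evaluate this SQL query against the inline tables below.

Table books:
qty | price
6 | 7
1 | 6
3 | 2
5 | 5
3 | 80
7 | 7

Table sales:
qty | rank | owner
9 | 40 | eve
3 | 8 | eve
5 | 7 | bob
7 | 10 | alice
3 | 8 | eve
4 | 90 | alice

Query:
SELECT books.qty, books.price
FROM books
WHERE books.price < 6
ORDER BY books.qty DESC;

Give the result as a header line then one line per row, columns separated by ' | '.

After WHERE (2 rows):
books.qty | books.price
3 | 2
5 | 5
After SELECT (2 rows):
books.qty | books.price
3 | 2
5 | 5
After ORDER BY (2 rows):
books.qty | books.price
5 | 5
3 | 2

== RESULT ==
books.qty | books.price
5 | 5
3 | 2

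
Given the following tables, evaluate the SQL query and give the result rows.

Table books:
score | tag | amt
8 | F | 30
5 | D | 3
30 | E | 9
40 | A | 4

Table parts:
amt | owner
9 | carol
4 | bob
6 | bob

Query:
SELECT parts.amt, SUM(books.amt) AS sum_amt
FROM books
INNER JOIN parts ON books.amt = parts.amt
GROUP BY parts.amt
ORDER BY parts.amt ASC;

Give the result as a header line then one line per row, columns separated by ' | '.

== RESULT ==
parts.amt | sum_amt
4 | 4
9 | 9

Derivation:
After JOIN parts (2 rows):
books.score | books.tag | books.amt | parts.amt | parts.owner
30 | E | 9 | 9 | carol
40 | A | 4 | 4 | bob
After GROUP BY (2 rows):
parts.amt | sum_amt
9 | 9
4 | 4
After ORDER BY (2 rows):
parts.amt | sum_amt
4 | 4
9 | 9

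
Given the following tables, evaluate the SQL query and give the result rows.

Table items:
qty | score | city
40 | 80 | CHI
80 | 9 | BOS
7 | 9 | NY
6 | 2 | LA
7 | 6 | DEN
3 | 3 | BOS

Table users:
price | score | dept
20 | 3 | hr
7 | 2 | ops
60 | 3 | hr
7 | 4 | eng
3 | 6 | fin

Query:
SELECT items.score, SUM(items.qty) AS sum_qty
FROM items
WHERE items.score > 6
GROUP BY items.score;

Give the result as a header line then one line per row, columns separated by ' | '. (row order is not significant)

After WHERE (3 rows):
items.qty | items.score | items.city
40 | 80 | CHI
80 | 9 | BOS
7 | 9 | NY
After GROUP BY (2 rows):
items.score | sum_qty
80 | 40
9 | 87

== RESULT ==
items.score | sum_qty
80 | 40
9 | 87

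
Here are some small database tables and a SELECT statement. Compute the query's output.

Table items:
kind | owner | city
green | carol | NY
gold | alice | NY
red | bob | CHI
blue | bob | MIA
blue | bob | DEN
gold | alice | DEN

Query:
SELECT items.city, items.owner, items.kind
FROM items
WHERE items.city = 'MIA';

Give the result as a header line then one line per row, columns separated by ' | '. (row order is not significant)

After WHERE (1 rows):
items.kind | items.owner | items.city
blue | bob | MIA
After SELECT (1 rows):
items.city | items.owner | items.kind
MIA | bob | blue

== RESULT ==
items.city | items.owner | items.kind
MIA | bob | blue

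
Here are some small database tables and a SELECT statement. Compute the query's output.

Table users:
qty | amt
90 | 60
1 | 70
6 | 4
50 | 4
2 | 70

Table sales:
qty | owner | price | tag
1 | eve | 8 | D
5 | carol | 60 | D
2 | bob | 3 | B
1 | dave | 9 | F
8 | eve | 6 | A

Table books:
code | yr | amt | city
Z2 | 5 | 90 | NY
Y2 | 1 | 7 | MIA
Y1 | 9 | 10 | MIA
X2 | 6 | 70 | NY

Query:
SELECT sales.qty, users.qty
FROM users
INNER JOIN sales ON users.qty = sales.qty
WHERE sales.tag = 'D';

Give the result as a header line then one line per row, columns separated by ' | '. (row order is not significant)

== RESULT ==
sales.qty | users.qty
1 | 1

Derivation:
After JOIN sales (3 rows):
users.qty | users.amt | sales.qty | sales.owner | sales.price | sales.tag
1 | 70 | 1 | eve | 8 | D
1 | 70 | 1 | dave | 9 | F
2 | 70 | 2 | bob | 3 | B
After WHERE (1 rows):
users.qty | users.amt | sales.qty | sales.owner | sales.price | sales.tag
1 | 70 | 1 | eve | 8 | D
After SELECT (1 rows):
sales.qty | users.qty
1 | 1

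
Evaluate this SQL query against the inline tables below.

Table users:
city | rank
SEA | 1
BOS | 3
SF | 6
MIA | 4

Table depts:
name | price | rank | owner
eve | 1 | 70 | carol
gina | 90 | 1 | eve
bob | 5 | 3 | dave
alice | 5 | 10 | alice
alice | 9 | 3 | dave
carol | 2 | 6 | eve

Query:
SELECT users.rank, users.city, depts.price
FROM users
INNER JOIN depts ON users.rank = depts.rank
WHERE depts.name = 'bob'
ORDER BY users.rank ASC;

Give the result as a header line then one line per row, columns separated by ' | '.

After JOIN depts (4 rows):
users.city | users.rank | depts.name | depts.price | depts.rank | depts.owner
SEA | 1 | gina | 90 | 1 | eve
BOS | 3 | bob | 5 | 3 | dave
BOS | 3 | alice | 9 | 3 | dave
SF | 6 | carol | 2 | 6 | eve
After WHERE (1 rows):
users.city | users.rank | depts.name | depts.price | depts.rank | depts.owner
BOS | 3 | bob | 5 | 3 | dave
After SELECT (1 rows):
users.rank | users.city | depts.price
3 | BOS | 5
After ORDER BY (1 rows):
users.rank | users.city | depts.price
3 | BOS | 5

== RESULT ==
users.rank | users.city | depts.price
3 | BOS | 5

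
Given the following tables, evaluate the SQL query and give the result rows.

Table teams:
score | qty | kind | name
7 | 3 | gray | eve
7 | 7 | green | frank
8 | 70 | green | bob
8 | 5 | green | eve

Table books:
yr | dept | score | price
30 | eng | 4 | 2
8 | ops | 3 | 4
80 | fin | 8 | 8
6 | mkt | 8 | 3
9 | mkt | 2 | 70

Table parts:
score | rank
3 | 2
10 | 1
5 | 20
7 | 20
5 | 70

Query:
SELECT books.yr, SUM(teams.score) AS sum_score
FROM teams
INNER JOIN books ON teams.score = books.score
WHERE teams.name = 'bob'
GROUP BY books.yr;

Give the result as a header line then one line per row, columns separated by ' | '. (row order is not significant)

After JOIN books (4 rows):
teams.score | teams.qty | teams.kind | teams.name | books.yr | books.dept | books.score | books.price
8 | 70 | green | bob | 80 | fin | 8 | 8
8 | 70 | green | bob | 6 | mkt | 8 | 3
8 | 5 | green | eve | 80 | fin | 8 | 8
8 | 5 | green | eve | 6 | mkt | 8 | 3
After WHERE (2 rows):
teams.score | teams.qty | teams.kind | teams.name | books.yr | books.dept | books.score | books.price
8 | 70 | green | bob | 80 | fin | 8 | 8
8 | 70 | green | bob | 6 | mkt | 8 | 3
After GROUP BY (2 rows):
books.yr | sum_score
80 | 8
6 | 8

== RESULT ==
books.yr | sum_score
80 | 8
6 | 8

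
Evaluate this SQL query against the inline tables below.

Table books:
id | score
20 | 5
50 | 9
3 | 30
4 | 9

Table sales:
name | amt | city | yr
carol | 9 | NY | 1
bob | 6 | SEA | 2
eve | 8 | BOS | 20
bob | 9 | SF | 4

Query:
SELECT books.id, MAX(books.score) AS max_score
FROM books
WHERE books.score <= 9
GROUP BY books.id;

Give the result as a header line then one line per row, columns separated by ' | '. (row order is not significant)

After WHERE (3 rows):
books.id | books.score
20 | 5
50 | 9
4 | 9
After GROUP BY (3 rows):
books.id | max_score
20 | 5
50 | 9
4 | 9

== RESULT ==
books.id | max_score
20 | 5
50 | 9
4 | 9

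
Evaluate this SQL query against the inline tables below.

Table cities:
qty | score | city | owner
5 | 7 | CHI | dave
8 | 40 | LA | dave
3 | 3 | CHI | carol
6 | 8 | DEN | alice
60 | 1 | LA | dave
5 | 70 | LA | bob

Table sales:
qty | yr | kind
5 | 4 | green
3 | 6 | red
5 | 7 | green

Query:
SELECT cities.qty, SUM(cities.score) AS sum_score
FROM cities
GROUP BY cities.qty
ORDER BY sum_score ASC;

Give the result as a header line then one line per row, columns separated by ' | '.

After GROUP BY (5 rows):
cities.qty | sum_score
5 | 77
8 | 40
3 | 3
6 | 8
60 | 1
After ORDER BY (5 rows):
cities.qty | sum_score
60 | 1
3 | 3
6 | 8
8 | 40
5 | 77

== RESULT ==
cities.qty | sum_score
60 | 1
3 | 3
6 | 8
8 | 40
5 | 77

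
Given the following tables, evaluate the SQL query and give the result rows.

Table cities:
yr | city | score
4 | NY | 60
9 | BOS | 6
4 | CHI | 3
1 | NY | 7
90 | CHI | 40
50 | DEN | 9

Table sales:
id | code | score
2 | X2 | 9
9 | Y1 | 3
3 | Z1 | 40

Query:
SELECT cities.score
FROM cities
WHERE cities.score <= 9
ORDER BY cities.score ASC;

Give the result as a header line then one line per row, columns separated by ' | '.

After WHERE (4 rows):
cities.yr | cities.city | cities.score
9 | BOS | 6
4 | CHI | 3
1 | NY | 7
50 | DEN | 9
After SELECT (4 rows):
cities.score
6
3
7
9
After ORDER BY (4 rows):
cities.score
3
6
7
9

== RESULT ==
cities.score
3
6
7
9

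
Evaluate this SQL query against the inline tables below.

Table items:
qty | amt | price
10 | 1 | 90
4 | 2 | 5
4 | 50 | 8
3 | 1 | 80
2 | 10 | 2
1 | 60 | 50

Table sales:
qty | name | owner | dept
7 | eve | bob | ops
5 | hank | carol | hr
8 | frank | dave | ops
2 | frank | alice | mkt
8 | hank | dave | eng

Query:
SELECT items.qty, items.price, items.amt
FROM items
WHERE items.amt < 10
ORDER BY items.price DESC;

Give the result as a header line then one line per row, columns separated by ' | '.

== RESULT ==
items.qty | items.price | items.amt
10 | 90 | 1
3 | 80 | 1
4 | 5 | 2

Derivation:
After WHERE (3 rows):
items.qty | items.amt | items.price
10 | 1 | 90
4 | 2 | 5
3 | 1 | 80
After SELECT (3 rows):
items.qty | items.price | items.amt
10 | 90 | 1
4 | 5 | 2
3 | 80 | 1
After ORDER BY (3 rows):
items.qty | items.price | items.amt
10 | 90 | 1
3 | 80 | 1
4 | 5 | 2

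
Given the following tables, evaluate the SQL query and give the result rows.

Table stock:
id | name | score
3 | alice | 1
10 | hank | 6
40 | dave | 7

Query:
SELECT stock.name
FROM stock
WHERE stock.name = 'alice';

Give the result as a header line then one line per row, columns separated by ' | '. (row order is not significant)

== RESULT ==
stock.name
alice

Derivation:
After WHERE (1 rows):
stock.id | stock.name | stock.score
3 | alice | 1
After SELECT (1 rows):
stock.name
alice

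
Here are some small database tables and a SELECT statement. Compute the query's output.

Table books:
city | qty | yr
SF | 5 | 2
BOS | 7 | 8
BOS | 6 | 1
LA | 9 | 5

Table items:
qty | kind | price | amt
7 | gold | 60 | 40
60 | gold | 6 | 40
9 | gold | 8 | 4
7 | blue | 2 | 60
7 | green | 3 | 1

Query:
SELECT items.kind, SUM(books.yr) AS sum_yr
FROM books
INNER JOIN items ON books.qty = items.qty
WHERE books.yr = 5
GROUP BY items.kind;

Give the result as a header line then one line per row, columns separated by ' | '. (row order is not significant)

== RESULT ==
items.kind | sum_yr
gold | 5

Derivation:
After JOIN items (4 rows):
books.city | books.qty | books.yr | items.qty | items.kind | items.price | items.amt
BOS | 7 | 8 | 7 | gold | 60 | 40
BOS | 7 | 8 | 7 | blue | 2 | 60
BOS | 7 | 8 | 7 | green | 3 | 1
LA | 9 | 5 | 9 | gold | 8 | 4
After WHERE (1 rows):
books.city | books.qty | books.yr | items.qty | items.kind | items.price | items.amt
LA | 9 | 5 | 9 | gold | 8 | 4
After GROUP BY (1 rows):
items.kind | sum_yr
gold | 5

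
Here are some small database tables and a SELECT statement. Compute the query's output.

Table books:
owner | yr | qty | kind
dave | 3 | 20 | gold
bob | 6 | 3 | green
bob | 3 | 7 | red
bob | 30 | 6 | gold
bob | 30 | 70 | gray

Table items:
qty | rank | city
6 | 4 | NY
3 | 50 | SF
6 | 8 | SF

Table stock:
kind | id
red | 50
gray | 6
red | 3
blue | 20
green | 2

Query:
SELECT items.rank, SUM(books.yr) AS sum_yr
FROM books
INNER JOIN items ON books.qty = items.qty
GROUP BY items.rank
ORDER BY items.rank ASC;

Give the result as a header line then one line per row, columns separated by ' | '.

After JOIN items (3 rows):
books.owner | books.yr | books.qty | books.kind | items.qty | items.rank | items.city
bob | 6 | 3 | green | 3 | 50 | SF
bob | 30 | 6 | gold | 6 | 4 | NY
bob | 30 | 6 | gold | 6 | 8 | SF
After GROUP BY (3 rows):
items.rank | sum_yr
50 | 6
4 | 30
8 | 30
After ORDER BY (3 rows):
items.rank | sum_yr
4 | 30
8 | 30
50 | 6

== RESULT ==
items.rank | sum_yr
4 | 30
8 | 30
50 | 6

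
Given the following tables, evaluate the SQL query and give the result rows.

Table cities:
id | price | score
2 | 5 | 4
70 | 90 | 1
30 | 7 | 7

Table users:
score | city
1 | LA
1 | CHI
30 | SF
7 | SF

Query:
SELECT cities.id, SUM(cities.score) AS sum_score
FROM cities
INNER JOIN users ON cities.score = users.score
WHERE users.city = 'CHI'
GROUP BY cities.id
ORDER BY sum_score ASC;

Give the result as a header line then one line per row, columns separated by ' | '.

== RESULT ==
cities.id | sum_score
70 | 1

Derivation:
After JOIN users (3 rows):
cities.id | cities.price | cities.score | users.score | users.city
70 | 90 | 1 | 1 | LA
70 | 90 | 1 | 1 | CHI
30 | 7 | 7 | 7 | SF
After WHERE (1 rows):
cities.id | cities.price | cities.score | users.score | users.city
70 | 90 | 1 | 1 | CHI
After GROUP BY (1 rows):
cities.id | sum_score
70 | 1
After ORDER BY (1 rows):
cities.id | sum_score
70 | 1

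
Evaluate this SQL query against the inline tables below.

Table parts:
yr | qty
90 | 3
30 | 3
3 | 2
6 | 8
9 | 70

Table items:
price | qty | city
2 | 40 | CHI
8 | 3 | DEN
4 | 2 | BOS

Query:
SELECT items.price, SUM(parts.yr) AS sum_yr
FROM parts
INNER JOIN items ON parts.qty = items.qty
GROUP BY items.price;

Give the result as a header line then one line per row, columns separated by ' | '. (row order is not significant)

== RESULT ==
items.price | sum_yr
8 | 120
4 | 3

Derivation:
After JOIN items (3 rows):
parts.yr | parts.qty | items.price | items.qty | items.city
90 | 3 | 8 | 3 | DEN
30 | 3 | 8 | 3 | DEN
3 | 2 | 4 | 2 | BOS
After GROUP BY (2 rows):
items.price | sum_yr
8 | 120
4 | 3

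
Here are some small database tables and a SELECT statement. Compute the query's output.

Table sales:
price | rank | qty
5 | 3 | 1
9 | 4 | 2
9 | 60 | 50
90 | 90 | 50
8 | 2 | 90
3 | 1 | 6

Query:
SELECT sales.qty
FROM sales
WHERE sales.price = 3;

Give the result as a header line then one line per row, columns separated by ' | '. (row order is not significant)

== RESULT ==
sales.qty
6

Derivation:
After WHERE (1 rows):
sales.price | sales.rank | sales.qty
3 | 1 | 6
After SELECT (1 rows):
sales.qty
6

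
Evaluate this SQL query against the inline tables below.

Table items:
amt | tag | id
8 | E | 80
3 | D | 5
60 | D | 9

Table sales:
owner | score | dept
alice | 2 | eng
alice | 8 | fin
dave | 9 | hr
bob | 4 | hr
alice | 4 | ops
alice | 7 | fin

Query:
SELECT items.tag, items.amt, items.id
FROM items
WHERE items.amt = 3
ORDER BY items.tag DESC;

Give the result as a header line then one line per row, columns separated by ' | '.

After WHERE (1 rows):
items.amt | items.tag | items.id
3 | D | 5
After SELECT (1 rows):
items.tag | items.amt | items.id
D | 3 | 5
After ORDER BY (1 rows):
items.tag | items.amt | items.id
D | 3 | 5

== RESULT ==
items.tag | items.amt | items.id
D | 3 | 5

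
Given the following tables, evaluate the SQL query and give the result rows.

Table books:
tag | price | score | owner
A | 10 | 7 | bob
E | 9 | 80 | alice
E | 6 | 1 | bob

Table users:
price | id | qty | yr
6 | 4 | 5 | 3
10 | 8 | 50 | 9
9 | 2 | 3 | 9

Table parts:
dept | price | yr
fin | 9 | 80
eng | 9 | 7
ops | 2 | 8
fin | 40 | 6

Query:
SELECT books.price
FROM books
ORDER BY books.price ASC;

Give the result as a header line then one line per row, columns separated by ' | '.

After SELECT (3 rows):
books.price
10
9
6
After ORDER BY (3 rows):
books.price
6
9
10

== RESULT ==
books.price
6
9
10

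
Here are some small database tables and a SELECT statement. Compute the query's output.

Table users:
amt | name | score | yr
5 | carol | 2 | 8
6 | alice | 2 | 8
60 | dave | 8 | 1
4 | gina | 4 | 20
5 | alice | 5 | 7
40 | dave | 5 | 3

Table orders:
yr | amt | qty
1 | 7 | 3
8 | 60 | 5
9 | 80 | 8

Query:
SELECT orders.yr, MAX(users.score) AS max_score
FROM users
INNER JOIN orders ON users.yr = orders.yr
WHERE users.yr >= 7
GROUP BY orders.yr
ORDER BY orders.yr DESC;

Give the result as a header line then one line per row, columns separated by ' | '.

== RESULT ==
orders.yr | max_score
8 | 2

Derivation:
After JOIN orders (3 rows):
users.amt | users.name | users.score | users.yr | orders.yr | orders.amt | orders.qty
5 | carol | 2 | 8 | 8 | 60 | 5
6 | alice | 2 | 8 | 8 | 60 | 5
60 | dave | 8 | 1 | 1 | 7 | 3
After WHERE (2 rows):
users.amt | users.name | users.score | users.yr | orders.yr | orders.amt | orders.qty
5 | carol | 2 | 8 | 8 | 60 | 5
6 | alice | 2 | 8 | 8 | 60 | 5
After GROUP BY (1 rows):
orders.yr | max_score
8 | 2
After ORDER BY (1 rows):
orders.yr | max_score
8 | 2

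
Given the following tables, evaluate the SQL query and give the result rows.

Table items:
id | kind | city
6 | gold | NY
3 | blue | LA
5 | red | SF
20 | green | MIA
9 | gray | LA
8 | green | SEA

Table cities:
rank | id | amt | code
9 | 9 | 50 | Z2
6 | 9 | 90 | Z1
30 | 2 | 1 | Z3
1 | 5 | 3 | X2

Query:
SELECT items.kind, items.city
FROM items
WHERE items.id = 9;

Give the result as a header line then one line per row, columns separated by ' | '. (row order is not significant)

== RESULT ==
items.kind | items.city
gray | LA

Derivation:
After WHERE (1 rows):
items.id | items.kind | items.city
9 | gray | LA
After SELECT (1 rows):
items.kind | items.city
gray | LA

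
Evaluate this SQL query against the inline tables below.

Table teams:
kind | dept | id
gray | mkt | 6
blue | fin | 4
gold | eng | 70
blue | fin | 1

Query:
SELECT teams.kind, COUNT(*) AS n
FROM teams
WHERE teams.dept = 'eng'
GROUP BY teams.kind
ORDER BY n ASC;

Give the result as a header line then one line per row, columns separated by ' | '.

After WHERE (1 rows):
teams.kind | teams.dept | teams.id
gold | eng | 70
After GROUP BY (1 rows):
teams.kind | n
gold | 1
After ORDER BY (1 rows):
teams.kind | n
gold | 1

== RESULT ==
teams.kind | n
gold | 1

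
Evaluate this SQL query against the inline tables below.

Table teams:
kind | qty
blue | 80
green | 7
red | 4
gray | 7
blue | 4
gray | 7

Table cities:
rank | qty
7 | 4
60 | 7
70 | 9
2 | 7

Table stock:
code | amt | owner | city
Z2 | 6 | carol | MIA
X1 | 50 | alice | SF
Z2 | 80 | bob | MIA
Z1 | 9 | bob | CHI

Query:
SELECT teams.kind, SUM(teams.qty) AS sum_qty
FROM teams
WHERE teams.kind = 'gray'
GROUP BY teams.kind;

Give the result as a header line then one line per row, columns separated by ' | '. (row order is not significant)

After WHERE (2 rows):
teams.kind | teams.qty
gray | 7
gray | 7
After GROUP BY (1 rows):
teams.kind | sum_qty
gray | 14

== RESULT ==
teams.kind | sum_qty
gray | 14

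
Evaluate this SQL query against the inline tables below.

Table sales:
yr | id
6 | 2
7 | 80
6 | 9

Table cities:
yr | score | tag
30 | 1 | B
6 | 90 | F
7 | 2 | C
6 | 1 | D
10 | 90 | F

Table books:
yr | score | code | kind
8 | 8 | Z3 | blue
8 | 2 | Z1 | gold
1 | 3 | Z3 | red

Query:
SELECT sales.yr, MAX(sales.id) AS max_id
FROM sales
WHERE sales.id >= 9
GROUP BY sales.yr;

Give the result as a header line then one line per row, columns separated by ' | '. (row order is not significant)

== RESULT ==
sales.yr | max_id
7 | 80
6 | 9

Derivation:
After WHERE (2 rows):
sales.yr | sales.id
7 | 80
6 | 9
After GROUP BY (2 rows):
sales.yr | max_id
7 | 80
6 | 9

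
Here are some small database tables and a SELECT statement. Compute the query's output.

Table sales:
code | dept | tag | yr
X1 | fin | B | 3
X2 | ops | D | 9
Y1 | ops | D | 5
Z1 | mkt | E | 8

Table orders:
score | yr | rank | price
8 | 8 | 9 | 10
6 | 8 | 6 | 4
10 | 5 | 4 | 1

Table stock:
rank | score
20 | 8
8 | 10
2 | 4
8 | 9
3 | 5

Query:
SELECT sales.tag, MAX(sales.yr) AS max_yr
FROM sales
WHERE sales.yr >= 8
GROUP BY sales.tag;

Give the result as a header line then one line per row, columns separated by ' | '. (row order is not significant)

== RESULT ==
sales.tag | max_yr
D | 9
E | 8

Derivation:
After WHERE (2 rows):
sales.code | sales.dept | sales.tag | sales.yr
X2 | ops | D | 9
Z1 | mkt | E | 8
After GROUP BY (2 rows):
sales.tag | max_yr
D | 9
E | 8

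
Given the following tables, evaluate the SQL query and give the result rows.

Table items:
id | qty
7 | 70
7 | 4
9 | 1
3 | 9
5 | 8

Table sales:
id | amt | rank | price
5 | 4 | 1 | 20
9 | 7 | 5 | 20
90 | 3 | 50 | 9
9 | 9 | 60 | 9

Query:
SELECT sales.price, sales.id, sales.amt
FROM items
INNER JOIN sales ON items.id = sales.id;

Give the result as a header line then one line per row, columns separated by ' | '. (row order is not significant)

== RESULT ==
sales.price | sales.id | sales.amt
20 | 9 | 7
9 | 9 | 9
20 | 5 | 4

Derivation:
After JOIN sales (3 rows):
items.id | items.qty | sales.id | sales.amt | sales.rank | sales.price
9 | 1 | 9 | 7 | 5 | 20
9 | 1 | 9 | 9 | 60 | 9
5 | 8 | 5 | 4 | 1 | 20
After SELECT (3 rows):
sales.price | sales.id | sales.amt
20 | 9 | 7
9 | 9 | 9
20 | 5 | 4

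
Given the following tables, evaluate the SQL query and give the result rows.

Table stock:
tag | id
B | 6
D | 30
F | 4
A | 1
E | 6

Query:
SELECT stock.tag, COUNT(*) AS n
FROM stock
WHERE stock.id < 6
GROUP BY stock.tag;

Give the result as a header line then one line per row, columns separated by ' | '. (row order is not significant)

After WHERE (2 rows):
stock.tag | stock.id
F | 4
A | 1
After GROUP BY (2 rows):
stock.tag | n
F | 1
A | 1

== RESULT ==
stock.tag | n
F | 1
A | 1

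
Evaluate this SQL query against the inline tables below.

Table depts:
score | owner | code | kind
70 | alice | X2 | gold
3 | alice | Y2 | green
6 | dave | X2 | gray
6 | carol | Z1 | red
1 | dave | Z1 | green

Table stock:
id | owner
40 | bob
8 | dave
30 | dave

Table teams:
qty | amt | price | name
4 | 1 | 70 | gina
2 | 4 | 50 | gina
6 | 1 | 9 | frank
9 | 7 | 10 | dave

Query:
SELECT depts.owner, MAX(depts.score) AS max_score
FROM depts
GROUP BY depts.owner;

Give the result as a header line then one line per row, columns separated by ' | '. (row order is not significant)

After GROUP BY (3 rows):
depts.owner | max_score
alice | 70
dave | 6
carol | 6

== RESULT ==
depts.owner | max_score
alice | 70
dave | 6
carol | 6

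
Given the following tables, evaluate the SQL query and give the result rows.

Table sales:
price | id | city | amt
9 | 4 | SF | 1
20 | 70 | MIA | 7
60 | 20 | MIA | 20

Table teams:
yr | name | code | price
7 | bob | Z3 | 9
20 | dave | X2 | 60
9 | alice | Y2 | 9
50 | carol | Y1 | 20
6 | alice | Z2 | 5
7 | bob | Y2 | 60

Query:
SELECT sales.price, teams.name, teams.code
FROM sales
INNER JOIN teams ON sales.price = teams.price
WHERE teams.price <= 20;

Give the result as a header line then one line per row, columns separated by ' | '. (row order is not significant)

== RESULT ==
sales.price | teams.name | teams.code
9 | bob | Z3
9 | alice | Y2
20 | carol | Y1

Derivation:
After JOIN teams (5 rows):
sales.price | sales.id | sales.city | sales.amt | teams.yr | teams.name | teams.code | teams.price
9 | 4 | SF | 1 | 7 | bob | Z3 | 9
9 | 4 | SF | 1 | 9 | alice | Y2 | 9
20 | 70 | MIA | 7 | 50 | carol | Y1 | 20
60 | 20 | MIA | 20 | 20 | dave | X2 | 60
60 | 20 | MIA | 20 | 7 | bob | Y2 | 60
After WHERE (3 rows):
sales.price | sales.id | sales.city | sales.amt | teams.yr | teams.name | teams.code | teams.price
9 | 4 | SF | 1 | 7 | bob | Z3 | 9
9 | 4 | SF | 1 | 9 | alice | Y2 | 9
20 | 70 | MIA | 7 | 50 | carol | Y1 | 20
After SELECT (3 rows):
sales.price | teams.name | teams.code
9 | bob | Z3
9 | alice | Y2
20 | carol | Y1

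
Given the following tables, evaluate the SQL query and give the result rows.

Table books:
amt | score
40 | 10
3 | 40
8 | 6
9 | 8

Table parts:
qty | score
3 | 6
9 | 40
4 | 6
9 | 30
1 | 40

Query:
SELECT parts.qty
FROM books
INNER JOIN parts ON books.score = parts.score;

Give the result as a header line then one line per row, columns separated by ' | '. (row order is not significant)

After JOIN parts (4 rows):
books.amt | books.score | parts.qty | parts.score
3 | 40 | 9 | 40
3 | 40 | 1 | 40
8 | 6 | 3 | 6
8 | 6 | 4 | 6
After SELECT (4 rows):
parts.qty
9
1
3
4

== RESULT ==
parts.qty
9
1
3
4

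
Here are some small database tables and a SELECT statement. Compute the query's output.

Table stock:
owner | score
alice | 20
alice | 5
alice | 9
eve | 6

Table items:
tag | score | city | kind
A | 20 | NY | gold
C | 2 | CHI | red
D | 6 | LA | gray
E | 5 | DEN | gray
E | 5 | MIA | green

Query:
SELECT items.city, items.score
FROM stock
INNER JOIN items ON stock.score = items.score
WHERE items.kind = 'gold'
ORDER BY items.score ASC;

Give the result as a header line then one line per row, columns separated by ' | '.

After JOIN items (4 rows):
stock.owner | stock.score | items.tag | items.score | items.city | items.kind
alice | 20 | A | 20 | NY | gold
alice | 5 | E | 5 | DEN | gray
alice | 5 | E | 5 | MIA | green
eve | 6 | D | 6 | LA | gray
After WHERE (1 rows):
stock.owner | stock.score | items.tag | items.score | items.city | items.kind
alice | 20 | A | 20 | NY | gold
After SELECT (1 rows):
items.city | items.score
NY | 20
After ORDER BY (1 rows):
items.city | items.score
NY | 20

== RESULT ==
items.city | items.score
NY | 20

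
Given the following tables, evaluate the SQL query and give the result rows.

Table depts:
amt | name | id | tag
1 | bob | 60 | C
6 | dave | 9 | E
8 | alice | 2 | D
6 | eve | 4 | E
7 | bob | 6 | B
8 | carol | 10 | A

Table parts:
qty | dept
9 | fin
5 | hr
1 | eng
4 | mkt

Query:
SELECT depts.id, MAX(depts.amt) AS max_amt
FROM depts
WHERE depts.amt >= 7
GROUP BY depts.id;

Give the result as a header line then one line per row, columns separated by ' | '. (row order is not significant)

== RESULT ==
depts.id | max_amt
2 | 8
6 | 7
10 | 8

Derivation:
After WHERE (3 rows):
depts.amt | depts.name | depts.id | depts.tag
8 | alice | 2 | D
7 | bob | 6 | B
8 | carol | 10 | A
After GROUP BY (3 rows):
depts.id | max_amt
2 | 8
6 | 7
10 | 8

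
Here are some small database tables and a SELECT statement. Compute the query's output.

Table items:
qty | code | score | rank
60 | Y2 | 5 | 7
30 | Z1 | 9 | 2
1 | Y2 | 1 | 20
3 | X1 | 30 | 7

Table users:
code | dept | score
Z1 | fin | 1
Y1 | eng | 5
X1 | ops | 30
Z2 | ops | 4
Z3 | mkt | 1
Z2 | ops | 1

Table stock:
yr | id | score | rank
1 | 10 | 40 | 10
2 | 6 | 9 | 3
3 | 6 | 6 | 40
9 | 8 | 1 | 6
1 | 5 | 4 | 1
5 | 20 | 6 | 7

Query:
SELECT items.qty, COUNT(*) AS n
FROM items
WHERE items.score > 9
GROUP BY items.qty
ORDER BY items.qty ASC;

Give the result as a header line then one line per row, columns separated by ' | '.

== RESULT ==
items.qty | n
3 | 1

Derivation:
After WHERE (1 rows):
items.qty | items.code | items.score | items.rank
3 | X1 | 30 | 7
After GROUP BY (1 rows):
items.qty | n
3 | 1
After ORDER BY (1 rows):
items.qty | n
3 | 1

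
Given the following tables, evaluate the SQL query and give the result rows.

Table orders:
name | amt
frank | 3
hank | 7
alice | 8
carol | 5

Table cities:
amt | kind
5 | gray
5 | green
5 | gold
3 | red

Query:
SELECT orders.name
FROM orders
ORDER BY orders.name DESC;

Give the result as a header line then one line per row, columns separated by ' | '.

After SELECT (4 rows):
orders.name
frank
hank
alice
carol
After ORDER BY (4 rows):
orders.name
hank
frank
carol
alice

== RESULT ==
orders.name
hank
frank
carol
alice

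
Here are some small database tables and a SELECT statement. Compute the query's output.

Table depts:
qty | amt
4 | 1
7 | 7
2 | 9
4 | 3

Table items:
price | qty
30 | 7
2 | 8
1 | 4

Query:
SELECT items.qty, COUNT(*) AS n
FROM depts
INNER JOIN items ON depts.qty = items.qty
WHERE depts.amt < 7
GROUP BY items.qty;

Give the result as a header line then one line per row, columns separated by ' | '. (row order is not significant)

== RESULT ==
items.qty | n
4 | 2

Derivation:
After JOIN items (3 rows):
depts.qty | depts.amt | items.price | items.qty
4 | 1 | 1 | 4
7 | 7 | 30 | 7
4 | 3 | 1 | 4
After WHERE (2 rows):
depts.qty | depts.amt | items.price | items.qty
4 | 1 | 1 | 4
4 | 3 | 1 | 4
After GROUP BY (1 rows):
items.qty | n
4 | 2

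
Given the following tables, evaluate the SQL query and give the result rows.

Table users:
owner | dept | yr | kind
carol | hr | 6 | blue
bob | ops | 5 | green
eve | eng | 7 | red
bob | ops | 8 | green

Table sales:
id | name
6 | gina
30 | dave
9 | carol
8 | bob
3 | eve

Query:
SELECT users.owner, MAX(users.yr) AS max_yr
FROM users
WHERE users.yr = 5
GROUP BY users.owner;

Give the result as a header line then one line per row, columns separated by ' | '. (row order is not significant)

== RESULT ==
users.owner | max_yr
bob | 5

Derivation:
After WHERE (1 rows):
users.owner | users.dept | users.yr | users.kind
bob | ops | 5 | green
After GROUP BY (1 rows):
users.owner | max_yr
bob | 5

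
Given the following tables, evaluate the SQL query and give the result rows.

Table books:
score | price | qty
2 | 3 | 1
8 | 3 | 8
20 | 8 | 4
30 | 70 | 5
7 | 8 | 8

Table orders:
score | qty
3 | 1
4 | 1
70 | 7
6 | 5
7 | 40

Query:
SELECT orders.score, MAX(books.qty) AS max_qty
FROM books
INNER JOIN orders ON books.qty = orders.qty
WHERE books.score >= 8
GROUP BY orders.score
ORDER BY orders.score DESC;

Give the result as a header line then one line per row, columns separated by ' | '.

After JOIN orders (3 rows):
books.score | books.price | books.qty | orders.score | orders.qty
2 | 3 | 1 | 3 | 1
2 | 3 | 1 | 4 | 1
30 | 70 | 5 | 6 | 5
After WHERE (1 rows):
books.score | books.price | books.qty | orders.score | orders.qty
30 | 70 | 5 | 6 | 5
After GROUP BY (1 rows):
orders.score | max_qty
6 | 5
After ORDER BY (1 rows):
orders.score | max_qty
6 | 5

== RESULT ==
orders.score | max_qty
6 | 5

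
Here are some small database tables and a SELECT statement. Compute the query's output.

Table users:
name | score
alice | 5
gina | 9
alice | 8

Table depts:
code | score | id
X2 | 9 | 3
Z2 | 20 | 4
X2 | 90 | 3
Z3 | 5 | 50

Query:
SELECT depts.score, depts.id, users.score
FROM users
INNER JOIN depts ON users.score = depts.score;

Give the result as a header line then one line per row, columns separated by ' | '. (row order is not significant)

== RESULT ==
depts.score | depts.id | users.score
5 | 50 | 5
9 | 3 | 9

Derivation:
After JOIN depts (2 rows):
users.name | users.score | depts.code | depts.score | depts.id
alice | 5 | Z3 | 5 | 50
gina | 9 | X2 | 9 | 3
After SELECT (2 rows):
depts.score | depts.id | users.score
5 | 50 | 5
9 | 3 | 9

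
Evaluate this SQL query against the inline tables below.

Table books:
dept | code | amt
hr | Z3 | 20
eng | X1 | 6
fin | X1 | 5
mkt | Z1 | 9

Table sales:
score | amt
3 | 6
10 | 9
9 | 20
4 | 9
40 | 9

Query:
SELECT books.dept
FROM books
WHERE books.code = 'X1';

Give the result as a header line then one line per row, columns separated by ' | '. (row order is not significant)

== RESULT ==
books.dept
eng
fin

Derivation:
After WHERE (2 rows):
books.dept | books.code | books.amt
eng | X1 | 6
fin | X1 | 5
After SELECT (2 rows):
books.dept
eng
fin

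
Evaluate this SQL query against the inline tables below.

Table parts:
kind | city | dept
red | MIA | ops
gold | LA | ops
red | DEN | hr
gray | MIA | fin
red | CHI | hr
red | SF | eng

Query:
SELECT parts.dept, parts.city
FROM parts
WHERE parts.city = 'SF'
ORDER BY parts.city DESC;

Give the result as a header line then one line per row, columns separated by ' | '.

After WHERE (1 rows):
parts.kind | parts.city | parts.dept
red | SF | eng
After SELECT (1 rows):
parts.dept | parts.city
eng | SF
After ORDER BY (1 rows):
parts.dept | parts.city
eng | SF

== RESULT ==
parts.dept | parts.city
eng | SF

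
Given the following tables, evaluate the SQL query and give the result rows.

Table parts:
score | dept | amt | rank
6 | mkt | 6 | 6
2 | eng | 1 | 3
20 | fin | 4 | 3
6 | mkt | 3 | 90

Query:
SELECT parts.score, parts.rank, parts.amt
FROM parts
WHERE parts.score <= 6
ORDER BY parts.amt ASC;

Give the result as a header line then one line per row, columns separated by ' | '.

After WHERE (3 rows):
parts.score | parts.dept | parts.amt | parts.rank
6 | mkt | 6 | 6
2 | eng | 1 | 3
6 | mkt | 3 | 90
After SELECT (3 rows):
parts.score | parts.rank | parts.amt
6 | 6 | 6
2 | 3 | 1
6 | 90 | 3
After ORDER BY (3 rows):
parts.score | parts.rank | parts.amt
2 | 3 | 1
6 | 90 | 3
6 | 6 | 6

== RESULT ==
parts.score | parts.rank | parts.amt
2 | 3 | 1
6 | 90 | 3
6 | 6 | 6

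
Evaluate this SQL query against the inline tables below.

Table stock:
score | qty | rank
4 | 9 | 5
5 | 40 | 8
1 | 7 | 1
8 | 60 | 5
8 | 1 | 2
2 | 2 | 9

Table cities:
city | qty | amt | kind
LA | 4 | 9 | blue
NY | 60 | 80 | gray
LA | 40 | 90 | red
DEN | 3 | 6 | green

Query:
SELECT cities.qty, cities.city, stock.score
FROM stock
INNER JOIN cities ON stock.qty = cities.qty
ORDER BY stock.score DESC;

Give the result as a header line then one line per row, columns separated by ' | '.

After JOIN cities (2 rows):
stock.score | stock.qty | stock.rank | cities.city | cities.qty | cities.amt | cities.kind
5 | 40 | 8 | LA | 40 | 90 | red
8 | 60 | 5 | NY | 60 | 80 | gray
After SELECT (2 rows):
cities.qty | cities.city | stock.score
40 | LA | 5
60 | NY | 8
After ORDER BY (2 rows):
cities.qty | cities.city | stock.score
60 | NY | 8
40 | LA | 5

== RESULT ==
cities.qty | cities.city | stock.score
60 | NY | 8
40 | LA | 5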